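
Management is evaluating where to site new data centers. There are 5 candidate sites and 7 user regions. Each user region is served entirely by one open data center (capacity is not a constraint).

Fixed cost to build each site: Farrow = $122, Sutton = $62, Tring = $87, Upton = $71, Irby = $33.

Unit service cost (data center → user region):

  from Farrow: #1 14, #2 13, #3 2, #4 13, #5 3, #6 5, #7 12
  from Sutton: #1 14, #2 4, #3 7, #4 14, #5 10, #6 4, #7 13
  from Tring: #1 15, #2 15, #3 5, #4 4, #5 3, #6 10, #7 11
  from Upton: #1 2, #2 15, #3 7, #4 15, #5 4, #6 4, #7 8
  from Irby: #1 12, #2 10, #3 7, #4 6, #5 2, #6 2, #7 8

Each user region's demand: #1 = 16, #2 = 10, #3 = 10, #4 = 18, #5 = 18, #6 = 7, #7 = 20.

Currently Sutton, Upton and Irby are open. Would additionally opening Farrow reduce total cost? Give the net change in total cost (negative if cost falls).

Current service cost with {Sutton, Upton, Irby}: 460.
Adding Farrow: each user region re-picks its cheapest; new service cost 410, saving 50.
Extra fixed cost: 122. Net change = 122 − 50 = 72.
(Totals: 626 → 698.)

No — net change +72 (cost rises by 72).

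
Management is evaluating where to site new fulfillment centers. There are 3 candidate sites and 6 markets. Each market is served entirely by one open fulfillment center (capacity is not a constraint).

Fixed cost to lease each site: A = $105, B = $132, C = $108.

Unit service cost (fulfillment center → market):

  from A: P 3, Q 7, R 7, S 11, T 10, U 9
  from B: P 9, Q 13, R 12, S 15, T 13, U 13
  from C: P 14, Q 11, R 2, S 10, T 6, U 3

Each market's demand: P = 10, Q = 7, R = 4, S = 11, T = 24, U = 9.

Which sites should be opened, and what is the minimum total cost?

Open A and C; minimum total cost 581.

For any fixed open set, each market goes to its cheapest open site; total = fixed + service.
{A, C}: P→A 3·10=30, Q→A 7·7=49, R→C 2·4=8, S→C 10·11=110, T→C 6·24=144, U→C 3·9=27. Service 368; fixed 213; total 581.
{C}: P→C 14·10=140, Q→C 11·7=77, R→C 2·4=8, S→C 10·11=110, T→C 6·24=144, U→C 3·9=27. Service 506; fixed 108; total 614.
{A}: service 549 + fixed 105 = 654
{A, B, C}: P→A 3·10=30, Q→A 7·7=49, R→C 2·4=8, S→C 10·11=110, T→C 6·24=144, U→C 3·9=27. Service 368; fixed 345; total 713.
(All 7 nonempty subsets were checked; A and C is lowest.)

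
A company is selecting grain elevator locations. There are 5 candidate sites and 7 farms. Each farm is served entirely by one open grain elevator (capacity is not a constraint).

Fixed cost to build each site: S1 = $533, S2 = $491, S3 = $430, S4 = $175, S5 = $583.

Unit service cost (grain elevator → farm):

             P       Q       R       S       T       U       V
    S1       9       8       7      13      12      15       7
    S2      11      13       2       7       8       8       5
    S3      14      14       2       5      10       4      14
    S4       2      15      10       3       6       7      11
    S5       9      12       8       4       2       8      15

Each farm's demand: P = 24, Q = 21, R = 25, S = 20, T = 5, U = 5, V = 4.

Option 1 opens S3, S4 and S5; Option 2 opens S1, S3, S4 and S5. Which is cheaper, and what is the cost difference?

Option 1: {S3, S4, S5}: P→S4 2·24=48, Q→S5 12·21=252, R→S3 2·25=50, S→S4 3·20=60, T→S5 2·5=10, U→S3 4·5=20, V→S4 11·4=44. Service 484; fixed 1188; total 1672.
Option 2: {S1, S3, S4, S5}: P→S4 2·24=48, Q→S1 8·21=168, R→S3 2·25=50, S→S4 3·20=60, T→S5 2·5=10, U→S3 4·5=20, V→S1 7·4=28. Service 384; fixed 1721; total 2105.
Difference: |1672 − 2105| = 433.

Option 1 is cheaper by 433.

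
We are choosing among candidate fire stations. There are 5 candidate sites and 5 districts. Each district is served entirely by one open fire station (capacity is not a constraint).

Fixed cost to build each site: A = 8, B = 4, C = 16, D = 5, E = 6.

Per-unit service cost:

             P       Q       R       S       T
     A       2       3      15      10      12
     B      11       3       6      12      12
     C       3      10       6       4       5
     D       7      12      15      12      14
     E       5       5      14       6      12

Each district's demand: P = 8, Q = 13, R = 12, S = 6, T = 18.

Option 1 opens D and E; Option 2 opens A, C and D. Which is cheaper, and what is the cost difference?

Option 2 is cheaper by 266.

Option 1: {D, E}: P→E 5·8=40, Q→E 5·13=65, R→E 14·12=168, S→E 6·6=36, T→E 12·18=216. Service 525; fixed 11; total 536.
Option 2: {A, C, D}: P→A 2·8=16, Q→A 3·13=39, R→C 6·12=72, S→C 4·6=24, T→C 5·18=90. Service 241; fixed 29; total 270.
Difference: |536 − 270| = 266.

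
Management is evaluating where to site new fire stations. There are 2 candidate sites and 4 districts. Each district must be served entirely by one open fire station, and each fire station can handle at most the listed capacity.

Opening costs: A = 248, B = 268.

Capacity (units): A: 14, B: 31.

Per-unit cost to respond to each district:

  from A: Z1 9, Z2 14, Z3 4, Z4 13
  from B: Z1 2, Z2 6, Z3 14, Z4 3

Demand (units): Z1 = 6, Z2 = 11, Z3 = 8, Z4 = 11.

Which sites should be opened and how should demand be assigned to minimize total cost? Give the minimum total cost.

Minimum total cost: 659

Open {A, B}: Z1→B 2·6=12, Z2→B 6·11=66, Z3→A 4·8=32, Z4→B 3·11=33.
Loads: A carries 8/14, B carries 28/31. Service 143; fixed 516; total 659.
Next best feasible plan costs 701.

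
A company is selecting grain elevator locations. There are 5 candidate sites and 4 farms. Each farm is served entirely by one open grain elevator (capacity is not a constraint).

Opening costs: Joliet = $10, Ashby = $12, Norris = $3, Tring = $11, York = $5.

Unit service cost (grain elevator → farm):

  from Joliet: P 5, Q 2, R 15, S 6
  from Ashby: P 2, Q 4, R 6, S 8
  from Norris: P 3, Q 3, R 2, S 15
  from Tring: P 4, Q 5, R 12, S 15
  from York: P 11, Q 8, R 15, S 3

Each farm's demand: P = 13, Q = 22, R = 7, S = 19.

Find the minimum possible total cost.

For any fixed open set, each farm goes to its cheapest open site; total = fixed + service.
{Joliet, Ashby, Norris, York}: P→Ashby 2·13=26, Q→Joliet 2·22=44, R→Norris 2·7=14, S→York 3·19=57. Service 141; fixed 30; total 171.
{Joliet, Norris, York}: service 154 + fixed 18 = 172
{Joliet, Ashby, Norris, Tring, York}: service 141 + fixed 41 = 182
{Norris}: P→Norris 3·13=39, Q→Norris 3·22=66, R→Norris 2·7=14, S→Norris 15·19=285. Service 404; fixed 3; total 407.
No other subset beats 171.

Minimum total cost: 171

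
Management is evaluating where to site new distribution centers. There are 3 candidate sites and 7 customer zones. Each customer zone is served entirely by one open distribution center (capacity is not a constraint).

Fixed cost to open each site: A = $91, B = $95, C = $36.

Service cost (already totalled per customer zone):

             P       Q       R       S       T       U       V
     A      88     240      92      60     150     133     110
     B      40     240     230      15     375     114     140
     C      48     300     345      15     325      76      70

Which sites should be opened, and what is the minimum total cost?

Open A and C; minimum total cost 818.

For any fixed open set, each customer zone goes to its cheapest open site; total = fixed + service.
{A, C}: P→C 48, Q→A 240, R→A 92, S→C 15, T→A 150, U→C 76, V→C 70. Service 691; fixed 127; total 818.
{A, B, C}: service 683 + fixed 222 = 905
{A, B}: service 761 + fixed 186 = 947
{C}: service 1179 + fixed 36 = 1215
(All 7 nonempty subsets were checked; A and C is lowest.)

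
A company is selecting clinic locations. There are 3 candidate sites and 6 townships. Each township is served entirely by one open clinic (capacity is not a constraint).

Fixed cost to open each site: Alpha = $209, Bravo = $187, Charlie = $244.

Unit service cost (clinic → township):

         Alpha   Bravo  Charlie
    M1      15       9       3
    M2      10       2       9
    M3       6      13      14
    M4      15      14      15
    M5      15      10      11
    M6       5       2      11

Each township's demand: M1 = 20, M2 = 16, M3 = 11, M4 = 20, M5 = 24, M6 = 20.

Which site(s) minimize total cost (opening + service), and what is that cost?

For any fixed open set, each township goes to its cheapest open site; total = fixed + service.
{Bravo}: M1→Bravo 9·20=180, M2→Bravo 2·16=32, M3→Bravo 13·11=143, M4→Bravo 14·20=280, M5→Bravo 10·24=240, M6→Bravo 2·20=40. Service 915; fixed 187; total 1102.
{Bravo, Charlie}: service 795 + fixed 431 = 1226
{Alpha, Bravo}: service 838 + fixed 396 = 1234
{Alpha, Bravo, Charlie}: M1→Charlie 3·20=60, M2→Bravo 2·16=32, M3→Alpha 6·11=66, M4→Bravo 14·20=280, M5→Bravo 10·24=240, M6→Bravo 2·20=40. Service 718; fixed 640; total 1358.
No other subset beats 1102.

Open Bravo only; minimum total cost 1102.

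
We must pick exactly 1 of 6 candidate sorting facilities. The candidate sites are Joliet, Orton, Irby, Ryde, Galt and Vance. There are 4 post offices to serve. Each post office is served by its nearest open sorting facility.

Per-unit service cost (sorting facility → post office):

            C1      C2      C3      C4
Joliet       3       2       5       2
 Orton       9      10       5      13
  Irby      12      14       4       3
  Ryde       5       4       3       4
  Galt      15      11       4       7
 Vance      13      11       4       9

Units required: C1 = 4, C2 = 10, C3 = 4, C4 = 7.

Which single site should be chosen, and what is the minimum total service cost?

Choose Joliet only; total service cost 66.

With exactly 1 open, each post office uses its cheapest among the chosen.
{Joliet}: C1→Joliet 3·4=12, C2→Joliet 2·10=20, C3→Joliet 5·4=20, C4→Joliet 2·7=14. Service cost 66.
{Ryde}: service cost 100
{Irby}: service cost 225
Among all 6 size-1 choices, {Joliet} is lowest.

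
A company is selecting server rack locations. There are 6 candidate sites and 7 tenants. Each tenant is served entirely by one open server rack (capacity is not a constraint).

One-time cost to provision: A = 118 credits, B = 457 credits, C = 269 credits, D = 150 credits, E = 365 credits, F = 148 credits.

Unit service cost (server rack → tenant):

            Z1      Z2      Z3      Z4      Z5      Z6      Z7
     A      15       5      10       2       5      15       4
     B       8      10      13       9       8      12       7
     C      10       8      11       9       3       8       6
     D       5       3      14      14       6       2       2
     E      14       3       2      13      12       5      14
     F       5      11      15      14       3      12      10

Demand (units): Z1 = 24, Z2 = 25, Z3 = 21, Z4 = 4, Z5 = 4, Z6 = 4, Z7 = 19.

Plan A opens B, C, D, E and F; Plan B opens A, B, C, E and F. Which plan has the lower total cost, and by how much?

Plan B is cheaper by 10.

Plan A: {B, C, D, E, F}: Z1→D 5·24=120, Z2→D 3·25=75, Z3→E 2·21=42, Z4→B 9·4=36, Z5→C 3·4=12, Z6→D 2·4=8, Z7→D 2·19=38. Service 331; fixed 1389; total 1720.
Plan B: {A, B, C, E, F}: Z1→F 5·24=120, Z2→E 3·25=75, Z3→E 2·21=42, Z4→A 2·4=8, Z5→C 3·4=12, Z6→E 5·4=20, Z7→A 4·19=76. Service 353; fixed 1357; total 1710.
Difference: |1720 − 1710| = 10.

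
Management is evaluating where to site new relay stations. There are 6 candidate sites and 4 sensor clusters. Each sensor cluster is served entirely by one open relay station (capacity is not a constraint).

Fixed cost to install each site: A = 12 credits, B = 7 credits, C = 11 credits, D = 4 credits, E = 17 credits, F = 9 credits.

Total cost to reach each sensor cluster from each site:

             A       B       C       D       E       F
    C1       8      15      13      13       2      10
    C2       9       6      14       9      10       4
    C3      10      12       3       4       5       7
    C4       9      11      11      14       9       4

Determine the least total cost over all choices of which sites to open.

For any fixed open set, each sensor cluster goes to its cheapest open site; total = fixed + service.
{F}: C1→F 10, C2→F 4, C3→F 7, C4→F 4. Service 25; fixed 9; total 34.
{D, F}: C1→F 10, C2→F 4, C3→D 4, C4→F 4. Service 22; fixed 13; total 35.
{B, F}: C1→F 10, C2→F 4, C3→F 7, C4→F 4. Service 25; fixed 16; total 41.
{A, B, C, D, E, F}: service 13 + fixed 60 = 73
No other subset beats 34.

Minimum total cost: 34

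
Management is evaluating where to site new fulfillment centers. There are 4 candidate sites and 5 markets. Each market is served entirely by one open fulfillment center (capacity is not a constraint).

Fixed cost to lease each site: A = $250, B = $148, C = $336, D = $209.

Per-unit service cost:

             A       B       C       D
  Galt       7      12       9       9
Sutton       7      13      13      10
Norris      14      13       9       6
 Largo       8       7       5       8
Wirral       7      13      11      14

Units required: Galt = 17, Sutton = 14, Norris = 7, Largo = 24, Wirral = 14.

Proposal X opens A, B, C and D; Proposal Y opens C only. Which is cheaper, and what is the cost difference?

Proposal Y is cheaper by 412.

Proposal X: {A, B, C, D}: Galt→A 7·17=119, Sutton→A 7·14=98, Norris→D 6·7=42, Largo→C 5·24=120, Wirral→A 7·14=98. Service 477; fixed 943; total 1420.
Proposal Y: {C}: Galt→C 9·17=153, Sutton→C 13·14=182, Norris→C 9·7=63, Largo→C 5·24=120, Wirral→C 11·14=154. Service 672; fixed 336; total 1008.
Difference: |1420 − 1008| = 412.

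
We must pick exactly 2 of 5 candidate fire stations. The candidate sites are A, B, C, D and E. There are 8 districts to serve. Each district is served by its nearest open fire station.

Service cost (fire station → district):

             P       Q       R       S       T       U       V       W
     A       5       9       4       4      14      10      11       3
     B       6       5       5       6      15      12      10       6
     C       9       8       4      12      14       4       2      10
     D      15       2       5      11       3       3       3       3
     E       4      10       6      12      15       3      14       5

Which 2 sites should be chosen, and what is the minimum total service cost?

With exactly 2 open, each district uses its cheapest among the chosen.
{A, D}: P→A 5, Q→D 2, R→A 4, S→A 4, T→D 3, U→D 3, V→D 3, W→A 3. Service cost 27.
{B, D}: service cost 31
{D, E}: service cost 34
Among all 10 size-2 choices, {A, D} is lowest.

Choose A and D; total service cost 27.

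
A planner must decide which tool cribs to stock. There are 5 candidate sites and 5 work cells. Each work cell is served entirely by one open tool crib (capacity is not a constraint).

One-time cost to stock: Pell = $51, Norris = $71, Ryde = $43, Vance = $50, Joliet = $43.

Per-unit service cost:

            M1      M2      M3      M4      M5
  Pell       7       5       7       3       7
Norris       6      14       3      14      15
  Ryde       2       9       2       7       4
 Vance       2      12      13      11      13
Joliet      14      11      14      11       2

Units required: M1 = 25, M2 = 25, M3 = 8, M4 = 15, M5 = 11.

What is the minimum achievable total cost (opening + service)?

For any fixed open set, each work cell goes to its cheapest open site; total = fixed + service.
{Pell, Ryde}: M1→Ryde 2·25=50, M2→Pell 5·25=125, M3→Ryde 2·8=16, M4→Pell 3·15=45, M5→Ryde 4·11=44. Service 280; fixed 94; total 374.
{Pell, Ryde, Joliet}: M1→Ryde 2·25=50, M2→Pell 5·25=125, M3→Ryde 2·8=16, M4→Pell 3·15=45, M5→Joliet 2·11=22. Service 258; fixed 137; total 395.
{Pell, Ryde, Vance}: M1→Ryde 2·25=50, M2→Pell 5·25=125, M3→Ryde 2·8=16, M4→Pell 3·15=45, M5→Ryde 4·11=44. Service 280; fixed 144; total 424.
{Pell, Norris, Ryde, Vance, Joliet}: service 258 + fixed 258 = 516
No other subset beats 374.

Minimum total cost: 374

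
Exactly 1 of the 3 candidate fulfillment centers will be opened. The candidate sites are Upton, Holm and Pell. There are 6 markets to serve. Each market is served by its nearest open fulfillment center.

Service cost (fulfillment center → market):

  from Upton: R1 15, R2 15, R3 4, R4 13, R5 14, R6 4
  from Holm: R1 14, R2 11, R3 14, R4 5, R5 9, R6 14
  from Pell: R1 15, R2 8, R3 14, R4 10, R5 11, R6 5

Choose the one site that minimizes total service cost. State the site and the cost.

Choose Pell only; total service cost 63.

With exactly 1 open, each market uses its cheapest among the chosen.
{Pell}: R1→Pell 15, R2→Pell 8, R3→Pell 14, R4→Pell 10, R5→Pell 11, R6→Pell 5. Service cost 63.
{Upton}: service cost 65
{Holm}: service cost 67
Among all 3 size-1 choices, {Pell} is lowest.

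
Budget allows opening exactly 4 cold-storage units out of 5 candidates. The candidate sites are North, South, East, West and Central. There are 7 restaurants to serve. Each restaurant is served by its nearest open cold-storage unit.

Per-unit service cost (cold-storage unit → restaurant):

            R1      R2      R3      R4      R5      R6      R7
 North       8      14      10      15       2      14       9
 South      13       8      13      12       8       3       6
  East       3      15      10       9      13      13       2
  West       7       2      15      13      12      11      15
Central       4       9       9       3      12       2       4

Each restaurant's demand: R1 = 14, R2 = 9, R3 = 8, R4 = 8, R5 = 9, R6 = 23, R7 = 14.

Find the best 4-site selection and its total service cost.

Choose North, East, West and Central; total service cost 248.

With exactly 4 open, each restaurant uses its cheapest among the chosen.
{North, East, West, Central}: R1→East 3·14=42, R2→West 2·9=18, R3→Central 9·8=72, R4→Central 3·8=24, R5→North 2·9=18, R6→Central 2·23=46, R7→East 2·14=28. Service cost 248.
{North, South, West, Central}: service cost 290
{North, South, East, Central}: service cost 302
Among all 5 size-4 choices, {North, East, West, Central} is lowest.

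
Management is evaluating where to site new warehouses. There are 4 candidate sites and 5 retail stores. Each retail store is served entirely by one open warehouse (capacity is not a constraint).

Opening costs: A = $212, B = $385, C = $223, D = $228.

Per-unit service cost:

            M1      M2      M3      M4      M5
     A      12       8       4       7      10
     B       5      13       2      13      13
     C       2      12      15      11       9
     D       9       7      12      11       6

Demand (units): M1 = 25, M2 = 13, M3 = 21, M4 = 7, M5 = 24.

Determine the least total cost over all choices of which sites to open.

For any fixed open set, each retail store goes to its cheapest open site; total = fixed + service.
{A, C}: M1→C 2·25=50, M2→A 8·13=104, M3→A 4·21=84, M4→A 7·7=49, M5→C 9·24=216. Service 503; fixed 435; total 938.
{A}: M1→A 12·25=300, M2→A 8·13=104, M3→A 4·21=84, M4→A 7·7=49, M5→A 10·24=240. Service 777; fixed 212; total 989.
{D}: M1→D 9·25=225, M2→D 7·13=91, M3→D 12·21=252, M4→D 11·7=77, M5→D 6·24=144. Service 789; fixed 228; total 1017.
{A, B, C, D}: service 376 + fixed 1048 = 1424
No other subset beats 938.

Minimum total cost: 938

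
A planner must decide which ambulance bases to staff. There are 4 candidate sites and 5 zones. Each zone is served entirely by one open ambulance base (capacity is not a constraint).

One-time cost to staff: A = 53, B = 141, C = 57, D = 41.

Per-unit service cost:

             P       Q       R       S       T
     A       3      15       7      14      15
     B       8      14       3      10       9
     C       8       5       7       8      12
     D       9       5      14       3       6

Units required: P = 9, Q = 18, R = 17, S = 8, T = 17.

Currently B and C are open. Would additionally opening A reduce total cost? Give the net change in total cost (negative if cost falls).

Current service cost with {B, C}: 430.
Adding A: each zone re-picks its cheapest; new service cost 385, saving 45.
Extra fixed cost: 53. Net change = 53 − 45 = 8.
(Totals: 628 → 636.)

No — net change +8 (cost rises by 8).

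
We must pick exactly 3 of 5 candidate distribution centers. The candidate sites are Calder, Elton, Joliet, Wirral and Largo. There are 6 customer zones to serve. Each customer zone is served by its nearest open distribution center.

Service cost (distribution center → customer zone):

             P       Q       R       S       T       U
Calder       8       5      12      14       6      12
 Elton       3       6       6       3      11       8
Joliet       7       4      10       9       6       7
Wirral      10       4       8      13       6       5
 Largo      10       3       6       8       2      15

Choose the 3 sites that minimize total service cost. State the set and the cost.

Choose Elton, Wirral and Largo; total service cost 22.

With exactly 3 open, each customer zone uses its cheapest among the chosen.
{Elton, Wirral, Largo}: P→Elton 3, Q→Largo 3, R→Elton 6, S→Elton 3, T→Largo 2, U→Wirral 5. Service cost 22.
{Elton, Joliet, Largo}: service cost 24
{Calder, Elton, Largo}: service cost 25
Among all 10 size-3 choices, {Elton, Wirral, Largo} is lowest.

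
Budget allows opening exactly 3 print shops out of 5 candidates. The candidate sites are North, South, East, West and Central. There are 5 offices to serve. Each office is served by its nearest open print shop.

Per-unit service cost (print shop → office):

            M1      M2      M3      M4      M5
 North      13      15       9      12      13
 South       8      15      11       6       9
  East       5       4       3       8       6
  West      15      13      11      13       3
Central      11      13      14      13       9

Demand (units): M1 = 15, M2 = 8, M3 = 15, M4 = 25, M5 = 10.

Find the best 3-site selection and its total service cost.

Choose South, East and West; total service cost 332.

With exactly 3 open, each office uses its cheapest among the chosen.
{South, East, West}: M1→East 5·15=75, M2→East 4·8=32, M3→East 3·15=45, M4→South 6·25=150, M5→West 3·10=30. Service cost 332.
{North, South, East}: service cost 362
{South, East, Central}: service cost 362
Among all 10 size-3 choices, {South, East, West} is lowest.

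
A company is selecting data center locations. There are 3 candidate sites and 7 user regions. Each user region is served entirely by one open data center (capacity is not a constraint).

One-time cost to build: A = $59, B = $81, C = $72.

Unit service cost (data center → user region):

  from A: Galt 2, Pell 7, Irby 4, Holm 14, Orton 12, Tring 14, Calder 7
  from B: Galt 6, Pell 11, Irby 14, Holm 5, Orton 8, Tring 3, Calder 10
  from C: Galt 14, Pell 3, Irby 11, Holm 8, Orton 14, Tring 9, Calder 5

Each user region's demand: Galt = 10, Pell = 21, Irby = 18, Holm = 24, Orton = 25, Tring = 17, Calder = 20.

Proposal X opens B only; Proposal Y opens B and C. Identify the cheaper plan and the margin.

Proposal Y is cheaper by 250.

Proposal X: {B}: Galt→B 6·10=60, Pell→B 11·21=231, Irby→B 14·18=252, Holm→B 5·24=120, Orton→B 8·25=200, Tring→B 3·17=51, Calder→B 10·20=200. Service 1114; fixed 81; total 1195.
Proposal Y: {B, C}: Galt→B 6·10=60, Pell→C 3·21=63, Irby→C 11·18=198, Holm→B 5·24=120, Orton→B 8·25=200, Tring→B 3·17=51, Calder→C 5·20=100. Service 792; fixed 153; total 945.
Difference: |1195 − 945| = 250.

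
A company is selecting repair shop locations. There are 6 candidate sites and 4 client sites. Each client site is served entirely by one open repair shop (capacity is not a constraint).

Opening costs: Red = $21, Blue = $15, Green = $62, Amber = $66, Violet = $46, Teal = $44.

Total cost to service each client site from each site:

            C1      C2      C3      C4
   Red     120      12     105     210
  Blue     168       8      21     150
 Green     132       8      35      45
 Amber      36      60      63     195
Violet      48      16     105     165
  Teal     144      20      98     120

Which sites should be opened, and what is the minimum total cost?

Open Green and Violet; minimum total cost 244.

For any fixed open set, each client site goes to its cheapest open site; total = fixed + service.
{Green, Violet}: C1→Violet 48, C2→Green 8, C3→Green 35, C4→Green 45. Service 136; fixed 108; total 244.
{Blue, Green, Violet}: service 122 + fixed 123 = 245
{Green, Amber}: C1→Amber 36, C2→Green 8, C3→Green 35, C4→Green 45. Service 124; fixed 128; total 252.
{Red, Blue, Green, Amber, Violet, Teal}: C1→Amber 36, C2→Blue 8, C3→Blue 21, C4→Green 45. Service 110; fixed 254; total 364.
No other subset beats 244.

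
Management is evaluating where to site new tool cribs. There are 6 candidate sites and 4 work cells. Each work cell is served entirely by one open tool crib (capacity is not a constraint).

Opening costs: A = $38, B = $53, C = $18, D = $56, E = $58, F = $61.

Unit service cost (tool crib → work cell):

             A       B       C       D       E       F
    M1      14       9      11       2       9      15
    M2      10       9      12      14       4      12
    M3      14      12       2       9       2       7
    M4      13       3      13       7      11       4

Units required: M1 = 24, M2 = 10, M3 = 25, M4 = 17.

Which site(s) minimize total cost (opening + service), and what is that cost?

For any fixed open set, each work cell goes to its cheapest open site; total = fixed + service.
{B, D, E}: M1→D 2·24=48, M2→E 4·10=40, M3→E 2·25=50, M4→B 3·17=51. Service 189; fixed 167; total 356.
{B, C, D}: service 239 + fixed 127 = 366
{D, E}: service 257 + fixed 114 = 371
{A, B, C, D, E, F}: service 189 + fixed 284 = 473
No other subset beats 356.

Open B, D and E; minimum total cost 356.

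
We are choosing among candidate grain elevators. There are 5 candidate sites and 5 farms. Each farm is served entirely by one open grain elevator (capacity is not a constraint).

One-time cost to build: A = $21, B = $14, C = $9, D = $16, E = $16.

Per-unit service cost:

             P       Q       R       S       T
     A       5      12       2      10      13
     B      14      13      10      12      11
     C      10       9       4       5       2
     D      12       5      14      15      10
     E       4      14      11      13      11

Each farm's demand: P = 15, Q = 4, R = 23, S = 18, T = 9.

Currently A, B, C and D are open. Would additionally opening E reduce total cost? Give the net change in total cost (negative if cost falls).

Current service cost with {A, B, C, D}: 249.
Adding E: each farm re-picks its cheapest; new service cost 234, saving 15.
Extra fixed cost: 16. Net change = 16 − 15 = 1.
(Totals: 309 → 310.)

No — net change +1 (cost rises by 1).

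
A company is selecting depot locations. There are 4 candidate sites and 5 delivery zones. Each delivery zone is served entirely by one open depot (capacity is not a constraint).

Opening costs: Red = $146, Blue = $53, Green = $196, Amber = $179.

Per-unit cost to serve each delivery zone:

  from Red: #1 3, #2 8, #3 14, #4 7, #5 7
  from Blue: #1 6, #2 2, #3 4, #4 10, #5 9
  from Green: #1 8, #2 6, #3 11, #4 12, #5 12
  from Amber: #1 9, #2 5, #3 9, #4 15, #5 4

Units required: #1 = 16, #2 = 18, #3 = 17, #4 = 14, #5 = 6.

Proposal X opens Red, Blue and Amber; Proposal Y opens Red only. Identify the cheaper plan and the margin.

Proposal X is cheaper by 64.

Proposal X: {Red, Blue, Amber}: #1→Red 3·16=48, #2→Blue 2·18=36, #3→Blue 4·17=68, #4→Red 7·14=98, #5→Amber 4·6=24. Service 274; fixed 378; total 652.
Proposal Y: {Red}: #1→Red 3·16=48, #2→Red 8·18=144, #3→Red 14·17=238, #4→Red 7·14=98, #5→Red 7·6=42. Service 570; fixed 146; total 716.
Difference: |652 − 716| = 64.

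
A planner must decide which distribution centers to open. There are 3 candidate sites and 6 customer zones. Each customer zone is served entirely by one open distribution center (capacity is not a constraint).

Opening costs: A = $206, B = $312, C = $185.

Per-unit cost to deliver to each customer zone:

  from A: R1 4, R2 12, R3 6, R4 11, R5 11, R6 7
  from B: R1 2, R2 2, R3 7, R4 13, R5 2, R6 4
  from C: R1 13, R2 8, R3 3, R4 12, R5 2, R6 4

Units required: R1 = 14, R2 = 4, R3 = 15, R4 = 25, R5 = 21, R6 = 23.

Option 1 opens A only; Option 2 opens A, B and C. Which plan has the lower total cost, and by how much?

Option 1 is cheaper by 126.

Option 1: {A}: R1→A 4·14=56, R2→A 12·4=48, R3→A 6·15=90, R4→A 11·25=275, R5→A 11·21=231, R6→A 7·23=161. Service 861; fixed 206; total 1067.
Option 2: {A, B, C}: R1→B 2·14=28, R2→B 2·4=8, R3→C 3·15=45, R4→A 11·25=275, R5→B 2·21=42, R6→B 4·23=92. Service 490; fixed 703; total 1193.
Difference: |1067 − 1193| = 126.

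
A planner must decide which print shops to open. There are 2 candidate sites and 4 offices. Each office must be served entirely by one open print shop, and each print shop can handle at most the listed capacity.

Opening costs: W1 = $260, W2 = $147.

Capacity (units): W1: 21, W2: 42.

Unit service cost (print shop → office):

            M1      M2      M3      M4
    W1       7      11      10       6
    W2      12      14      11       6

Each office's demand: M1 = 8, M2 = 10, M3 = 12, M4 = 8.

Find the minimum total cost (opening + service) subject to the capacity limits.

Open {W2}: M1→W2 12·8=96, M2→W2 14·10=140, M3→W2 11·12=132, M4→W2 6·8=48.
Loads: W2 carries 38/42. Service 416; fixed 147; total 563.
Next best feasible plan costs 753.

Minimum total cost: 563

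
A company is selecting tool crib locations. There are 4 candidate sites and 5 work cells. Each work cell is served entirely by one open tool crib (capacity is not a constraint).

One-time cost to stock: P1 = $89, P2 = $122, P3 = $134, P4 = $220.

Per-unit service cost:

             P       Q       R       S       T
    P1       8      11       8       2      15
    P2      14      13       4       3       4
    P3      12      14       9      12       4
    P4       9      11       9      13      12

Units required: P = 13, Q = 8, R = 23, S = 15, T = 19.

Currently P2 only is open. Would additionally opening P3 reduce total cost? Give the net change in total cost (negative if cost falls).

Current service cost with {P2}: 499.
Adding P3: each work cell re-picks its cheapest; new service cost 473, saving 26.
Extra fixed cost: 134. Net change = 134 − 26 = 108.
(Totals: 621 → 729.)

No — net change +108 (cost rises by 108).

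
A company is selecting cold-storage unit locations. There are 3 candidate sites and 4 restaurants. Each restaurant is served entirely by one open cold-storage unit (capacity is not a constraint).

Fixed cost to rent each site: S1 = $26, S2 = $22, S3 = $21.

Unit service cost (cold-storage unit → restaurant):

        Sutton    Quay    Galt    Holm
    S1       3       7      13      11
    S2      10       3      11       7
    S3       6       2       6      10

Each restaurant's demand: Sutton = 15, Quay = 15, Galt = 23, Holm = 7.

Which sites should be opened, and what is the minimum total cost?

Open S1 and S3; minimum total cost 330.

For any fixed open set, each restaurant goes to its cheapest open site; total = fixed + service.
{S1, S3}: Sutton→S1 3·15=45, Quay→S3 2·15=30, Galt→S3 6·23=138, Holm→S3 10·7=70. Service 283; fixed 47; total 330.
{S1, S2, S3}: service 262 + fixed 69 = 331
{S3}: Sutton→S3 6·15=90, Quay→S3 2·15=30, Galt→S3 6·23=138, Holm→S3 10·7=70. Service 328; fixed 21; total 349.
No other subset beats 330.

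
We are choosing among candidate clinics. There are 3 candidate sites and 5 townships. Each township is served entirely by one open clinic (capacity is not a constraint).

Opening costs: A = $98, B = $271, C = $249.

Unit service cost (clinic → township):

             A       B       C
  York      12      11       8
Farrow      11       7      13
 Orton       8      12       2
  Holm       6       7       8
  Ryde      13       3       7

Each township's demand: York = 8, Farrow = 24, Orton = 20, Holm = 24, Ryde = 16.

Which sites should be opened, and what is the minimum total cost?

Open C only; minimum total cost 969.

For any fixed open set, each township goes to its cheapest open site; total = fixed + service.
{C}: York→C 8·8=64, Farrow→C 13·24=312, Orton→C 2·20=40, Holm→C 8·24=192, Ryde→C 7·16=112. Service 720; fixed 249; total 969.
{A}: service 872 + fixed 98 = 970
{A, C}: York→C 8·8=64, Farrow→A 11·24=264, Orton→C 2·20=40, Holm→A 6·24=144, Ryde→C 7·16=112. Service 624; fixed 347; total 971.
{A, B, C}: York→C 8·8=64, Farrow→B 7·24=168, Orton→C 2·20=40, Holm→A 6·24=144, Ryde→B 3·16=48. Service 464; fixed 618; total 1082.
No other subset beats 969.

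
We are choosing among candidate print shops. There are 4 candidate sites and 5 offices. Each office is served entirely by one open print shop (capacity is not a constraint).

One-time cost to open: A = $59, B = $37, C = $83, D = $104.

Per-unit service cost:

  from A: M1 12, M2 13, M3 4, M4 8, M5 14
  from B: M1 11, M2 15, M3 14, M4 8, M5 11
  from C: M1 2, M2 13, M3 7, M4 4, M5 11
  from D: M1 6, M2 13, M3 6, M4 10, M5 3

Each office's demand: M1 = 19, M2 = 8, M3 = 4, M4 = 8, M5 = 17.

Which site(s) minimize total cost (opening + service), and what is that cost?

Open C and D; minimum total cost 436.

For any fixed open set, each office goes to its cheapest open site; total = fixed + service.
{C, D}: M1→C 2·19=38, M2→C 13·8=104, M3→D 6·4=24, M4→C 4·8=32, M5→D 3·17=51. Service 249; fixed 187; total 436.
{C}: M1→C 2·19=38, M2→C 13·8=104, M3→C 7·4=28, M4→C 4·8=32, M5→C 11·17=187. Service 389; fixed 83; total 472.
{B, C, D}: service 249 + fixed 224 = 473
{A, B, C, D}: M1→C 2·19=38, M2→A 13·8=104, M3→A 4·4=16, M4→C 4·8=32, M5→D 3·17=51. Service 241; fixed 283; total 524.
(All 15 nonempty subsets were checked; C and D is lowest.)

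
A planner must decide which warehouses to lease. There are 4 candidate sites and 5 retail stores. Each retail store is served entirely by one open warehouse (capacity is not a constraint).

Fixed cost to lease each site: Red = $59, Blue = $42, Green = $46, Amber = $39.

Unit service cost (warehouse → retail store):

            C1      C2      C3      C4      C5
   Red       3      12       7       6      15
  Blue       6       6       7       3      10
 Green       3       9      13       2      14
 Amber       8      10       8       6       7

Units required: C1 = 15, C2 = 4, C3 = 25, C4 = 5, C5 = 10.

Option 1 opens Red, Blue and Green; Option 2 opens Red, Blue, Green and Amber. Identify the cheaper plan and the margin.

Option 1 is cheaper by 9.

Option 1: {Red, Blue, Green}: C1→Red 3·15=45, C2→Blue 6·4=24, C3→Red 7·25=175, C4→Green 2·5=10, C5→Blue 10·10=100. Service 354; fixed 147; total 501.
Option 2: {Red, Blue, Green, Amber}: C1→Red 3·15=45, C2→Blue 6·4=24, C3→Red 7·25=175, C4→Green 2·5=10, C5→Amber 7·10=70. Service 324; fixed 186; total 510.
Difference: |501 − 510| = 9.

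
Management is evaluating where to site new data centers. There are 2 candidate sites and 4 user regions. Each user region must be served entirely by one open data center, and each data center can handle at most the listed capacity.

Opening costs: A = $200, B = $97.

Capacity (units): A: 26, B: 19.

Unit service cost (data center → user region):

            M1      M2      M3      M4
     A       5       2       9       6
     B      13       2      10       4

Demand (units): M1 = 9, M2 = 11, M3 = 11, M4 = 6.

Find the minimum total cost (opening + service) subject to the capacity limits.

Minimum total cost: 487

Open {A, B}: M1→A 5·9=45, M2→B 2·11=22, M3→A 9·11=99, M4→B 4·6=24.
Loads: A carries 20/26, B carries 17/19. Service 190; fixed 297; total 487.
Next best feasible plan costs 498.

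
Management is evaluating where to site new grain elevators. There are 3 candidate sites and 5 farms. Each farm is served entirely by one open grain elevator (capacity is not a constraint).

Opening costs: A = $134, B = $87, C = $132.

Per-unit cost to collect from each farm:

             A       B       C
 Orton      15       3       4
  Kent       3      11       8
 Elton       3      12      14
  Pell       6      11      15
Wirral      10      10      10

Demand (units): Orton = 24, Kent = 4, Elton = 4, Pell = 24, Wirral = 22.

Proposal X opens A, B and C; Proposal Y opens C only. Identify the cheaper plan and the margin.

Proposal X: {A, B, C}: Orton→B 3·24=72, Kent→A 3·4=12, Elton→A 3·4=12, Pell→A 6·24=144, Wirral→A 10·22=220. Service 460; fixed 353; total 813.
Proposal Y: {C}: Orton→C 4·24=96, Kent→C 8·4=32, Elton→C 14·4=56, Pell→C 15·24=360, Wirral→C 10·22=220. Service 764; fixed 132; total 896.
Difference: |813 − 896| = 83.

Proposal X is cheaper by 83.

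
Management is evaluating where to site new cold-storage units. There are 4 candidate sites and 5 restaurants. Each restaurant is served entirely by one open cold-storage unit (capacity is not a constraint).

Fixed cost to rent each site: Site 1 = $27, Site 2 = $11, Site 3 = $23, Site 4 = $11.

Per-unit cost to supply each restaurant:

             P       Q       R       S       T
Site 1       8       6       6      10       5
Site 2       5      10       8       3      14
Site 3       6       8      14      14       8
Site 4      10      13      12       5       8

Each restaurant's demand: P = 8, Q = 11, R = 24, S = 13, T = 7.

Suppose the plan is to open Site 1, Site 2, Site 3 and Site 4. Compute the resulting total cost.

Each restaurant is assigned to its cheapest site among the open ones.
{Site 1, Site 2, Site 3, Site 4}: P→Site 2 5·8=40, Q→Site 1 6·11=66, R→Site 1 6·24=144, S→Site 2 3·13=39, T→Site 1 5·7=35. Service 324; fixed 72; total 396.

Total cost: 396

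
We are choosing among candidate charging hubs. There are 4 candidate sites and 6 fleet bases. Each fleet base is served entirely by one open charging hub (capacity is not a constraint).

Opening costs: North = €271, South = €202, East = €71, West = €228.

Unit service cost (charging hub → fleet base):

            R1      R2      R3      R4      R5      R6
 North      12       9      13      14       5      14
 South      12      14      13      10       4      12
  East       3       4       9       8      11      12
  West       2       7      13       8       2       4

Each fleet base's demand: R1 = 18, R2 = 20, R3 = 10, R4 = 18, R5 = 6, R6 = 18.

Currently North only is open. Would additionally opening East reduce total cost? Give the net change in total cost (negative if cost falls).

Current service cost with {North}: 1060.
Adding East: each fleet base re-picks its cheapest; new service cost 614, saving 446.
Extra fixed cost: 71. Net change = 71 − 446 = -375.
(Totals: 1331 → 956.)

Yes — net change −375 (cost falls by 375).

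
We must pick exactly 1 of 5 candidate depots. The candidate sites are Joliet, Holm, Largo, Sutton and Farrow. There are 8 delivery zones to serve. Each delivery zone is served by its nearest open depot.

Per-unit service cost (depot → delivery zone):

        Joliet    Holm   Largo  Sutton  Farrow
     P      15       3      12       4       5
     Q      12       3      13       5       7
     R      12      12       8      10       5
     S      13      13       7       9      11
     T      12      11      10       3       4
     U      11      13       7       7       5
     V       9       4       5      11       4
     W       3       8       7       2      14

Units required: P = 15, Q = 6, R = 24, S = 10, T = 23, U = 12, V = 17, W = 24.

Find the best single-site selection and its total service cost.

With exactly 1 open, each delivery zone uses its cheapest among the chosen.
{Sutton}: P→Sutton 4·15=60, Q→Sutton 5·6=30, R→Sutton 10·24=240, S→Sutton 9·10=90, T→Sutton 3·23=69, U→Sutton 7·12=84, V→Sutton 11·17=187, W→Sutton 2·24=48. Service cost 808.
{Farrow}: service cost 903
{Largo}: service cost 1087
Among all 5 size-1 choices, {Sutton} is lowest.

Choose Sutton only; total service cost 808.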